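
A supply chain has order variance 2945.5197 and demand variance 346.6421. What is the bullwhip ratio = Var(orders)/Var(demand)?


BW = 2945.5197 / 346.6421 = 8.4973

8.4973


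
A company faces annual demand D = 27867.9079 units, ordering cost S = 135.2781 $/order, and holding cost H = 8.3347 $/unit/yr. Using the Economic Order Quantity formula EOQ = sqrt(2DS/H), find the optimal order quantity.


2*D*S = 2 * 27867.9079 * 135.2781 = 7539835.2634
2*D*S/H = 904631.8720
EOQ = sqrt(904631.8720) = 951.1214

951.1214 units


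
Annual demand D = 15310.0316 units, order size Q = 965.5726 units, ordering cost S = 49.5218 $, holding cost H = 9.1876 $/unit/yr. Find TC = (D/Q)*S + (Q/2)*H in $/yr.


Ordering cost = D*S/Q = 785.2132
Holding cost = Q*H/2 = 4435.6474
TC = 785.2132 + 4435.6474 = 5220.8606

5220.8606 $/yr


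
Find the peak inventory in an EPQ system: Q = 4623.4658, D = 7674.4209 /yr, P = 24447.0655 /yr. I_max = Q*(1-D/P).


D/P = 0.3139
1 - D/P = 0.6861
I_max = 4623.4658 * 0.6861 = 3172.0678

3172.0678 units


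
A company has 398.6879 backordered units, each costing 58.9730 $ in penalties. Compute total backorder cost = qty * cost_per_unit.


Total = 398.6879 * 58.9730 = 23511.8215

23511.8215 $


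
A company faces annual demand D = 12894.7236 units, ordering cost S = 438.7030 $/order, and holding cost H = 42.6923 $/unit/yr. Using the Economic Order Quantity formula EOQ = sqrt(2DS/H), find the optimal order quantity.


2*D*S = 2 * 12894.7236 * 438.7030 = 11313907.8550
2*D*S/H = 265010.5020
EOQ = sqrt(265010.5020) = 514.7917

514.7917 units


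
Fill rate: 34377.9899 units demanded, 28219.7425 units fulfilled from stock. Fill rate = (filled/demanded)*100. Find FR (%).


FR = 28219.7425 / 34377.9899 * 100 = 82.0867

82.0867%


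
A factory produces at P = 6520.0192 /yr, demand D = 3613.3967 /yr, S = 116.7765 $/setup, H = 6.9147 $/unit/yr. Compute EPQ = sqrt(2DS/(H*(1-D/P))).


1 - D/P = 1 - 0.5542 = 0.4458
H*(1-D/P) = 3.0826
2DS = 843919.6395
EPQ = sqrt(273771.3482) = 523.2316

523.2316 units


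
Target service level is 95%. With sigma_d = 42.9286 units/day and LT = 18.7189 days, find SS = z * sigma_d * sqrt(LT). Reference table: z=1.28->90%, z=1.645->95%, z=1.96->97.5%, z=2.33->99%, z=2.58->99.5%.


From the table, SL = 95% corresponds to z = 1.645
sqrt(LT) = sqrt(18.7189) = 4.3265
SS = 1.645 * 42.9286 * 4.3265 = 305.5292

305.5292 units


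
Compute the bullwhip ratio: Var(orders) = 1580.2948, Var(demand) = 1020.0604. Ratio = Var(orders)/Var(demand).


BW = 1580.2948 / 1020.0604 = 1.5492

1.5492


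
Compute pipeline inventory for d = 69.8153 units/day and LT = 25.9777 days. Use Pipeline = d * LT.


Pipeline = 69.8153 * 25.9777 = 1813.6409

1813.6409 units


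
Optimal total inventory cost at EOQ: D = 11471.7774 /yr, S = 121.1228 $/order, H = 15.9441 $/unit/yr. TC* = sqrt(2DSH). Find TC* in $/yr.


2*D*S*H = 44308456.1825
TC* = sqrt(44308456.1825) = 6656.4597

6656.4597 $/yr


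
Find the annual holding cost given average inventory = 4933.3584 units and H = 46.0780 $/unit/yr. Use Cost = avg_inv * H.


Cost = 4933.3584 * 46.0780 = 227319.2884

227319.2884 $/yr


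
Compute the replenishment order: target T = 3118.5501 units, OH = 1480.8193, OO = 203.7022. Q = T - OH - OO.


Inventory position = OH + OO = 1480.8193 + 203.7022 = 1684.5215
Q = 3118.5501 - 1684.5215 = 1434.0286

1434.0286 units


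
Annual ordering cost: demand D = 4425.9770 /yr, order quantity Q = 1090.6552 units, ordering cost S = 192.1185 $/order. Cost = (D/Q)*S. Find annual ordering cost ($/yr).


Number of orders = D/Q = 4.0581
Cost = 4.0581 * 192.1185 = 779.6342

779.6342 $/yr


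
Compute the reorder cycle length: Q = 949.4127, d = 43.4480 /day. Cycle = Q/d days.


Cycle = 949.4127 / 43.4480 = 21.8517

21.8517 days


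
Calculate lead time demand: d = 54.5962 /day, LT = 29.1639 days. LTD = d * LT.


LTD = 54.5962 * 29.1639 = 1592.2381

1592.2381 units


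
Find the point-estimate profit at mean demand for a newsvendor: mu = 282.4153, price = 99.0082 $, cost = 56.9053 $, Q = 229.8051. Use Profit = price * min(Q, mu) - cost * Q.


Sales at mu = min(229.8051, 282.4153) = 229.8051
Revenue = 99.0082 * 229.8051 = 22752.5893
Total cost = 56.9053 * 229.8051 = 13077.1282
Profit = 22752.5893 - 13077.1282 = 9675.4611

9675.4611 $


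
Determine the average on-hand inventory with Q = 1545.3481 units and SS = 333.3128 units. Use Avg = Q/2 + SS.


Q/2 = 772.6740
Avg = 772.6740 + 333.3128 = 1105.9869

1105.9869 units


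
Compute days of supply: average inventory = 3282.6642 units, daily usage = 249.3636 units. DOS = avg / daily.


DOS = 3282.6642 / 249.3636 = 13.1642

13.1642 days


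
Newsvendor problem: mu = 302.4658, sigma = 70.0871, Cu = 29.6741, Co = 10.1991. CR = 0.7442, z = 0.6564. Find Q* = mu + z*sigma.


CR = Cu/(Cu+Co) = 29.6741/(29.6741+10.1991) = 0.7442
z = 0.6564
Q* = 302.4658 + 0.6564 * 70.0871 = 348.4710

348.4710 units


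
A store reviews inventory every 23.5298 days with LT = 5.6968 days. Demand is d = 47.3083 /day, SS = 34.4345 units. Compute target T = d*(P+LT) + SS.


P + LT = 29.2266
d*(P+LT) = 47.3083 * 29.2266 = 1382.6608
T = 1382.6608 + 34.4345 = 1417.0953

1417.0953 units


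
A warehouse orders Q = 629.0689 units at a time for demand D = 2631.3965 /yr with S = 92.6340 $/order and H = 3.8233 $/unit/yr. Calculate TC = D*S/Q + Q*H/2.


Ordering cost = D*S/Q = 387.4882
Holding cost = Q*H/2 = 1202.5596
TC = 387.4882 + 1202.5596 = 1590.0478

1590.0478 $/yr


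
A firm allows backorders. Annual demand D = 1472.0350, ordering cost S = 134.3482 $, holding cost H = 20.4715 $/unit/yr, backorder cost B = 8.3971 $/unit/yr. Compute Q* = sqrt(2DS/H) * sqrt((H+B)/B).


sqrt(2DS/H) = 139.0001
sqrt((H+B)/B) = 1.8542
Q* = 139.0001 * 1.8542 = 257.7290

257.7290 units


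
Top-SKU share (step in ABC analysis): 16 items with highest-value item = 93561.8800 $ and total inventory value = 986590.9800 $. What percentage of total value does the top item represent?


Top item = 93561.8800
Total = 986590.9800
Percentage = 93561.8800 / 986590.9800 * 100 = 9.4834

9.4834%


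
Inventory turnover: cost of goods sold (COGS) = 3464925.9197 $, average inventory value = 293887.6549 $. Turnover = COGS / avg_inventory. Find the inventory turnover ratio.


Turnover = 3464925.9197 / 293887.6549 = 11.7900

11.7900


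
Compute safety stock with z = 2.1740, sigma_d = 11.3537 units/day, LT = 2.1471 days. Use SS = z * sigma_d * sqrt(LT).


sqrt(LT) = sqrt(2.1471) = 1.4653
SS = 2.1740 * 11.3537 * 1.4653 = 36.1679

36.1679 units


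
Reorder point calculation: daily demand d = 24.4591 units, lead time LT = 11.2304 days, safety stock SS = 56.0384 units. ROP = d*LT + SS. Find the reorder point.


d*LT = 24.4591 * 11.2304 = 274.6855
ROP = 274.6855 + 56.0384 = 330.7239

330.7239 units


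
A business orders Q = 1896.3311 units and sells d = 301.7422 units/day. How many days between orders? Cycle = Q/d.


Cycle = 1896.3311 / 301.7422 = 6.2846

6.2846 days


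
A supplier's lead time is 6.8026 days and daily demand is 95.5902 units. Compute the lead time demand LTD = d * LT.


LTD = 95.5902 * 6.8026 = 650.2619

650.2619 units


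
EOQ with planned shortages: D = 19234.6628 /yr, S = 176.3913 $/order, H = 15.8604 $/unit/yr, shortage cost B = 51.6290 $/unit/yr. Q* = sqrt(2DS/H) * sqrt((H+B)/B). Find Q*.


sqrt(2DS/H) = 654.0919
sqrt((H+B)/B) = 1.1433
Q* = 654.0919 * 1.1433 = 747.8418

747.8418 units


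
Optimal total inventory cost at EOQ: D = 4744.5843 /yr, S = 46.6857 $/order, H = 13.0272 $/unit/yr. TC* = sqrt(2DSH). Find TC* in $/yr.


2*D*S*H = 5771160.0512
TC* = sqrt(5771160.0512) = 2402.3239

2402.3239 $/yr


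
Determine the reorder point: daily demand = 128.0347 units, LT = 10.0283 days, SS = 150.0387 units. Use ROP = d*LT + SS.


d*LT = 128.0347 * 10.0283 = 1283.9704
ROP = 1283.9704 + 150.0387 = 1434.0091

1434.0091 units


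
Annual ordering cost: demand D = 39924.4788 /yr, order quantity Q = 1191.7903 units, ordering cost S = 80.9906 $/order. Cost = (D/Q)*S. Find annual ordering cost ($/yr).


Number of orders = D/Q = 33.4996
Cost = 33.4996 * 80.9906 = 2713.1514

2713.1514 $/yr


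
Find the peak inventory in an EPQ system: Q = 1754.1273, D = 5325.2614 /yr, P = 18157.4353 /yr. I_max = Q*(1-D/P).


D/P = 0.2933
1 - D/P = 0.7067
I_max = 1754.1273 * 0.7067 = 1239.6721

1239.6721 units


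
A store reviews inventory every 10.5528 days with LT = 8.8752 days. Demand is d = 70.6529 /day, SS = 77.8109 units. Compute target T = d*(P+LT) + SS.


P + LT = 19.4280
d*(P+LT) = 70.6529 * 19.4280 = 1372.6445
T = 1372.6445 + 77.8109 = 1450.4554

1450.4554 units


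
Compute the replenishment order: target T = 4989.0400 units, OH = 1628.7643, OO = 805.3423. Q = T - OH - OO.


Inventory position = OH + OO = 1628.7643 + 805.3423 = 2434.1066
Q = 4989.0400 - 2434.1066 = 2554.9334

2554.9334 units


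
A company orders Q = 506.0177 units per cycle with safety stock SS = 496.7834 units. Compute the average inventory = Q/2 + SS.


Q/2 = 253.0088
Avg = 253.0088 + 496.7834 = 749.7922

749.7922 units


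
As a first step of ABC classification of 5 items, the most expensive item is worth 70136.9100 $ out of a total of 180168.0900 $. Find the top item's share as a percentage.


Top item = 70136.9100
Total = 180168.0900
Percentage = 70136.9100 / 180168.0900 * 100 = 38.9286

38.9286%


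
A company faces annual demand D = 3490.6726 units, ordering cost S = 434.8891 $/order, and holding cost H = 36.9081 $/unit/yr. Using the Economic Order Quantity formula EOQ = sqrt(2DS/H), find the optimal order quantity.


2*D*S = 2 * 3490.6726 * 434.8891 = 3036110.9308
2*D*S/H = 82261.3716
EOQ = sqrt(82261.3716) = 286.8124

286.8124 units


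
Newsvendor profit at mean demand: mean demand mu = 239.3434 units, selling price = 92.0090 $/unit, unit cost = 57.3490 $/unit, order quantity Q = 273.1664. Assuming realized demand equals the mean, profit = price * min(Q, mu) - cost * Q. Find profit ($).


Sales at mu = min(273.1664, 239.3434) = 239.3434
Revenue = 92.0090 * 239.3434 = 22021.7469
Total cost = 57.3490 * 273.1664 = 15665.8199
Profit = 22021.7469 - 15665.8199 = 6355.9270

6355.9270 $


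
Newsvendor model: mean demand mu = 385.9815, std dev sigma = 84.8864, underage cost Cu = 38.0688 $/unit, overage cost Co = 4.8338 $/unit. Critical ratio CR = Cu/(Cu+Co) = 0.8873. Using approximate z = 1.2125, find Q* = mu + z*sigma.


CR = Cu/(Cu+Co) = 38.0688/(38.0688+4.8338) = 0.8873
z = 1.2125
Q* = 385.9815 + 1.2125 * 84.8864 = 488.9063

488.9063 units


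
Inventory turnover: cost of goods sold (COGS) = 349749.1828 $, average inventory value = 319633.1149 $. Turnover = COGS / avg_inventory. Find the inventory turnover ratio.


Turnover = 349749.1828 / 319633.1149 = 1.0942

1.0942


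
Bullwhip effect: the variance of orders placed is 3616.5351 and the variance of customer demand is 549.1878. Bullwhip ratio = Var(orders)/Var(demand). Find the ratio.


BW = 3616.5351 / 549.1878 = 6.5852

6.5852


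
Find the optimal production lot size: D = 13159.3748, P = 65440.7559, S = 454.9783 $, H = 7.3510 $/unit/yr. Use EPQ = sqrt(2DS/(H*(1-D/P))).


1 - D/P = 1 - 0.2011 = 0.7989
H*(1-D/P) = 5.8728
2DS = 11974459.9511
EPQ = sqrt(2038969.6839) = 1427.9250

1427.9250 units


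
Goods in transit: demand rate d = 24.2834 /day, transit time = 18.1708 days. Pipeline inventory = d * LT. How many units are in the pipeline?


Pipeline = 24.2834 * 18.1708 = 441.2488

441.2488 units


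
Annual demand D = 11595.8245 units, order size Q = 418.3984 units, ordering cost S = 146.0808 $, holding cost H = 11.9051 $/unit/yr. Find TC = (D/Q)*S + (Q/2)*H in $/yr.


Ordering cost = D*S/Q = 4048.5989
Holding cost = Q*H/2 = 2490.5374
TC = 4048.5989 + 2490.5374 = 6539.1363

6539.1363 $/yr


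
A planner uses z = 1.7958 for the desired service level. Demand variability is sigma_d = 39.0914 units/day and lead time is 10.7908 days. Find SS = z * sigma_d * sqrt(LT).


sqrt(LT) = sqrt(10.7908) = 3.2849
SS = 1.7958 * 39.0914 * 3.2849 = 230.6036

230.6036 units


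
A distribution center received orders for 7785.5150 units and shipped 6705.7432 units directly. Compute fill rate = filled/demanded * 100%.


FR = 6705.7432 / 7785.5150 * 100 = 86.1310

86.1310%


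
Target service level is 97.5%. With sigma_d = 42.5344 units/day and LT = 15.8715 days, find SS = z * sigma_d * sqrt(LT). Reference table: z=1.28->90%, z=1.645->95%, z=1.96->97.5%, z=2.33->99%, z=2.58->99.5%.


From the table, SL = 97.5% corresponds to z = 1.96
sqrt(LT) = sqrt(15.8715) = 3.9839
SS = 1.96 * 42.5344 * 3.9839 = 332.1279

332.1279 units


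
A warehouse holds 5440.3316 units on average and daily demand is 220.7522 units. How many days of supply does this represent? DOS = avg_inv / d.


DOS = 5440.3316 / 220.7522 = 24.6445

24.6445 days


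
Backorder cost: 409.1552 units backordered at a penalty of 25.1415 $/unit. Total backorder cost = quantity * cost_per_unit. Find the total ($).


Total = 409.1552 * 25.1415 = 10286.7755

10286.7755 $


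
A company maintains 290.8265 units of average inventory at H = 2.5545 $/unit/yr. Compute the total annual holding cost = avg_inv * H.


Cost = 290.8265 * 2.5545 = 742.9163

742.9163 $/yr


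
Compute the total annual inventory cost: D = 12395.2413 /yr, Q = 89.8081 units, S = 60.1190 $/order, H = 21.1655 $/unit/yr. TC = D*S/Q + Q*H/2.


Ordering cost = D*S/Q = 8297.5757
Holding cost = Q*H/2 = 950.4167
TC = 8297.5757 + 950.4167 = 9247.9924

9247.9924 $/yr


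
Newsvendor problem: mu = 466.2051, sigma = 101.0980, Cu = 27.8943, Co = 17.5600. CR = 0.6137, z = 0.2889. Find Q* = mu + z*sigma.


CR = Cu/(Cu+Co) = 27.8943/(27.8943+17.5600) = 0.6137
z = 0.2889
Q* = 466.2051 + 0.2889 * 101.0980 = 495.4123

495.4123 units


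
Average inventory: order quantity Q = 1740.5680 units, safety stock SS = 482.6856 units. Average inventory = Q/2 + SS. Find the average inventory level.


Q/2 = 870.2840
Avg = 870.2840 + 482.6856 = 1352.9696

1352.9696 units


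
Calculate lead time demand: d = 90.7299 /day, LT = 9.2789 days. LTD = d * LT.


LTD = 90.7299 * 9.2789 = 841.8737

841.8737 units


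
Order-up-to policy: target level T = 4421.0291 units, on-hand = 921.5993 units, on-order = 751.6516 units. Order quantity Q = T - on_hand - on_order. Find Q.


Inventory position = OH + OO = 921.5993 + 751.6516 = 1673.2509
Q = 4421.0291 - 1673.2509 = 2747.7782

2747.7782 units


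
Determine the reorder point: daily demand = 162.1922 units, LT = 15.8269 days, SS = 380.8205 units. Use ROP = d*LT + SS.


d*LT = 162.1922 * 15.8269 = 2566.9997
ROP = 2566.9997 + 380.8205 = 2947.8202

2947.8202 units


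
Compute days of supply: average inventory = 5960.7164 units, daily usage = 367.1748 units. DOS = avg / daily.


DOS = 5960.7164 / 367.1748 = 16.2340

16.2340 days


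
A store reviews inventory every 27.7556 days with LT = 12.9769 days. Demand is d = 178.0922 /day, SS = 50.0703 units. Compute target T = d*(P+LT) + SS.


P + LT = 40.7325
d*(P+LT) = 178.0922 * 40.7325 = 7254.1405
T = 7254.1405 + 50.0703 = 7304.2108

7304.2108 units


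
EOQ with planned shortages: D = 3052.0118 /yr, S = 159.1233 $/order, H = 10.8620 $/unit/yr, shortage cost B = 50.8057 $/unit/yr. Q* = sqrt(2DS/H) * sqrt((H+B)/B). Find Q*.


sqrt(2DS/H) = 299.0337
sqrt((H+B)/B) = 1.1017
Q* = 299.0337 * 1.1017 = 329.4525

329.4525 units


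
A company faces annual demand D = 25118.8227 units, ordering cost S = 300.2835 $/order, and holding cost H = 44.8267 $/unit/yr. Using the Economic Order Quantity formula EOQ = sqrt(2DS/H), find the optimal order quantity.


2*D*S = 2 * 25118.8227 * 300.2835 = 15085535.9925
2*D*S/H = 336530.1482
EOQ = sqrt(336530.1482) = 580.1122

580.1122 units


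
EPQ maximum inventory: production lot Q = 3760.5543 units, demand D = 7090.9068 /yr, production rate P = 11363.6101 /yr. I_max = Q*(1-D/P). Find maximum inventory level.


D/P = 0.6240
1 - D/P = 0.3760
I_max = 3760.5543 * 0.3760 = 1413.9638

1413.9638 units


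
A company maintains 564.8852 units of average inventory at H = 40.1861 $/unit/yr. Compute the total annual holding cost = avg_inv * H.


Cost = 564.8852 * 40.1861 = 22700.5331

22700.5331 $/yr


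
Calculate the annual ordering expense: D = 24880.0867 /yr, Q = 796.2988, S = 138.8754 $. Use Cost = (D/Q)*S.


Number of orders = D/Q = 31.2447
Cost = 31.2447 * 138.8754 = 4339.1149

4339.1149 $/yr


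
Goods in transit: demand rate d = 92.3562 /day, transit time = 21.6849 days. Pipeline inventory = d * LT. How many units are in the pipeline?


Pipeline = 92.3562 * 21.6849 = 2002.7350

2002.7350 units


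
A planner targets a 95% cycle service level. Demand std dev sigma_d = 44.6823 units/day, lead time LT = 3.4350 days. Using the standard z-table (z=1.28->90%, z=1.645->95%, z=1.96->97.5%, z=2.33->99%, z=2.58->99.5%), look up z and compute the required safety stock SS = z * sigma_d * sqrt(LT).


From the table, SL = 95% corresponds to z = 1.645
sqrt(LT) = sqrt(3.4350) = 1.8534
SS = 1.645 * 44.6823 * 1.8534 = 136.2275

136.2275 units


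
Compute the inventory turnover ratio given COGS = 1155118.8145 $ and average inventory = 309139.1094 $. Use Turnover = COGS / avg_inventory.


Turnover = 1155118.8145 / 309139.1094 = 3.7366

3.7366


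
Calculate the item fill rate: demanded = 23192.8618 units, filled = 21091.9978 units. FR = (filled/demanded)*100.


FR = 21091.9978 / 23192.8618 * 100 = 90.9418

90.9418%


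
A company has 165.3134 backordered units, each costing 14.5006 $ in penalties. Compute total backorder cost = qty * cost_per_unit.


Total = 165.3134 * 14.5006 = 2397.1435

2397.1435 $


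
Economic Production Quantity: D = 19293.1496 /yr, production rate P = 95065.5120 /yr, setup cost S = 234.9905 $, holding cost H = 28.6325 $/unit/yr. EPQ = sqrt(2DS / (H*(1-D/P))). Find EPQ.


1 - D/P = 1 - 0.2029 = 0.7971
H*(1-D/P) = 22.8217
2DS = 9067413.7422
EPQ = sqrt(397316.2495) = 630.3303

630.3303 units


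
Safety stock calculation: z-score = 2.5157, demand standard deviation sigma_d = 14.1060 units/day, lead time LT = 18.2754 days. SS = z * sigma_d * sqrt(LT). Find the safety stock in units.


sqrt(LT) = sqrt(18.2754) = 4.2750
SS = 2.5157 * 14.1060 * 4.2750 = 151.7037

151.7037 units


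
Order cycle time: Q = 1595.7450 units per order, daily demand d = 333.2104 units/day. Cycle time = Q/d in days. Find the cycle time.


Cycle = 1595.7450 / 333.2104 = 4.7890

4.7890 days


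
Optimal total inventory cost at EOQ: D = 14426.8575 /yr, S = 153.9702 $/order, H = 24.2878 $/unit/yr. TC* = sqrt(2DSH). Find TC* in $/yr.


2*D*S*H = 107901278.2741
TC* = sqrt(107901278.2741) = 10387.5540

10387.5540 $/yr


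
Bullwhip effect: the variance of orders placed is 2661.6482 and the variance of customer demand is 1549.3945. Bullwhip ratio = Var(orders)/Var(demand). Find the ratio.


BW = 2661.6482 / 1549.3945 = 1.7179

1.7179


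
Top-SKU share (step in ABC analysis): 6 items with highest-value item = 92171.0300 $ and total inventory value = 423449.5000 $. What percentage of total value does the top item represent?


Top item = 92171.0300
Total = 423449.5000
Percentage = 92171.0300 / 423449.5000 * 100 = 21.7667

21.7667%


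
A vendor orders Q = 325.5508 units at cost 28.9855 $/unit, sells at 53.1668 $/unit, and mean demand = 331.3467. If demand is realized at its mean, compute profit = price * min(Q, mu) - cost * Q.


Sales at mu = min(325.5508, 331.3467) = 325.5508
Revenue = 53.1668 * 325.5508 = 17308.4943
Total cost = 28.9855 * 325.5508 = 9436.2527
Profit = 17308.4943 - 9436.2527 = 7872.2416

7872.2416 $


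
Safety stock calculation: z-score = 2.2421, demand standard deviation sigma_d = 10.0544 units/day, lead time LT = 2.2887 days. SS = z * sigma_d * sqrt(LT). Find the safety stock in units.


sqrt(LT) = sqrt(2.2887) = 1.5128
SS = 2.2421 * 10.0544 * 1.5128 = 34.1040

34.1040 units


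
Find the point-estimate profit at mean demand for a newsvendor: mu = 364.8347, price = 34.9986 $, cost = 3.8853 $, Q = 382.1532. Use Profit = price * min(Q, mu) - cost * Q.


Sales at mu = min(382.1532, 364.8347) = 364.8347
Revenue = 34.9986 * 364.8347 = 12768.7037
Total cost = 3.8853 * 382.1532 = 1484.7798
Profit = 12768.7037 - 1484.7798 = 11283.9239

11283.9239 $


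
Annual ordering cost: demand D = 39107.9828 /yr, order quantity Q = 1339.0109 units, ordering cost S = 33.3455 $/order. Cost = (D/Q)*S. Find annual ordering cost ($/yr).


Number of orders = D/Q = 29.2066
Cost = 29.2066 * 33.3455 = 973.9094

973.9094 $/yr


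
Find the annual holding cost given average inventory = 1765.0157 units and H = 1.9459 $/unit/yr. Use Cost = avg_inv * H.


Cost = 1765.0157 * 1.9459 = 3434.5441

3434.5441 $/yr


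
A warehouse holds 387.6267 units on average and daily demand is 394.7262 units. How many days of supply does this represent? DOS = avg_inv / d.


DOS = 387.6267 / 394.7262 = 0.9820

0.9820 days


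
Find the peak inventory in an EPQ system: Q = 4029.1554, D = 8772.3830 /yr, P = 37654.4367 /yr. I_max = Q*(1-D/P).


D/P = 0.2330
1 - D/P = 0.7670
I_max = 4029.1554 * 0.7670 = 3090.4800

3090.4800 units


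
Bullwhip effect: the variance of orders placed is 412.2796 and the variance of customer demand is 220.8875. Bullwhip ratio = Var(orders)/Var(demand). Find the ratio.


BW = 412.2796 / 220.8875 = 1.8665

1.8665


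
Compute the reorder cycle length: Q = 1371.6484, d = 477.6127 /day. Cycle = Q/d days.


Cycle = 1371.6484 / 477.6127 = 2.8719

2.8719 days


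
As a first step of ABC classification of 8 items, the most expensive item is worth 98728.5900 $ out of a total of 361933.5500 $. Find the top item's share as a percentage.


Top item = 98728.5900
Total = 361933.5500
Percentage = 98728.5900 / 361933.5500 * 100 = 27.2781

27.2781%


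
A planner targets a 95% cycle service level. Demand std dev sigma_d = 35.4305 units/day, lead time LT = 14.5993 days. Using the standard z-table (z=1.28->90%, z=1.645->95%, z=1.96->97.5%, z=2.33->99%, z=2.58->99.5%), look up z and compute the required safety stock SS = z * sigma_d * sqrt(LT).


From the table, SL = 95% corresponds to z = 1.645
sqrt(LT) = sqrt(14.5993) = 3.8209
SS = 1.645 * 35.4305 * 3.8209 = 222.6944

222.6944 units


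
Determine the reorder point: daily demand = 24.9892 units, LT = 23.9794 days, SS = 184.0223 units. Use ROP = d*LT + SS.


d*LT = 24.9892 * 23.9794 = 599.2260
ROP = 599.2260 + 184.0223 = 783.2483

783.2483 units


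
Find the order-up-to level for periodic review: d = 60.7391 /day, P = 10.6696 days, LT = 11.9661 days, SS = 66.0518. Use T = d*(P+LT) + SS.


P + LT = 22.6357
d*(P+LT) = 60.7391 * 22.6357 = 1374.8720
T = 1374.8720 + 66.0518 = 1440.9238

1440.9238 units


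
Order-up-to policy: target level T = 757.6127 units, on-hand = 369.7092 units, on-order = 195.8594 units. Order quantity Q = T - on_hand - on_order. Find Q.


Inventory position = OH + OO = 369.7092 + 195.8594 = 565.5686
Q = 757.6127 - 565.5686 = 192.0441

192.0441 units


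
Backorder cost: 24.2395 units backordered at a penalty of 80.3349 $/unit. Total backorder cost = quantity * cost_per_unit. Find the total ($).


Total = 24.2395 * 80.3349 = 1947.2778

1947.2778 $


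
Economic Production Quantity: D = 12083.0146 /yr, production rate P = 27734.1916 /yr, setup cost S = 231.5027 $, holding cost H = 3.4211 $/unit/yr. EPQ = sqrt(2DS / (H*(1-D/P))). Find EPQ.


1 - D/P = 1 - 0.4357 = 0.5643
H*(1-D/P) = 1.9306
2DS = 5594501.0081
EPQ = sqrt(2897771.2286) = 1702.2841

1702.2841 units


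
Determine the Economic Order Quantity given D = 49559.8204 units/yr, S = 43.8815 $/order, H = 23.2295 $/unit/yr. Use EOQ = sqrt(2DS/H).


2*D*S = 2 * 49559.8204 * 43.8815 = 4349518.5178
2*D*S/H = 187241.1596
EOQ = sqrt(187241.1596) = 432.7137

432.7137 units


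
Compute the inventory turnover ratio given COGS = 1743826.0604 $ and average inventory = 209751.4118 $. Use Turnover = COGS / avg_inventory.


Turnover = 1743826.0604 / 209751.4118 = 8.3138

8.3138


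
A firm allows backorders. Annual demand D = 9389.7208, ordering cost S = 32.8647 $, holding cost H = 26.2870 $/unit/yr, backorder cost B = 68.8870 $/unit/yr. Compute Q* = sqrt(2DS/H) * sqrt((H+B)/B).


sqrt(2DS/H) = 153.2271
sqrt((H+B)/B) = 1.1754
Q* = 153.2271 * 1.1754 = 180.1052

180.1052 units


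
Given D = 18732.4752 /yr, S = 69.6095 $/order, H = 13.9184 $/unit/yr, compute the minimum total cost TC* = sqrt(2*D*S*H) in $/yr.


2*D*S*H = 36298024.5246
TC* = sqrt(36298024.5246) = 6024.7842

6024.7842 $/yr


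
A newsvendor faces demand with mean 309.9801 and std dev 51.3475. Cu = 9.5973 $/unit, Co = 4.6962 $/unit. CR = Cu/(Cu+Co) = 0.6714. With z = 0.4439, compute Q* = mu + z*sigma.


CR = Cu/(Cu+Co) = 9.5973/(9.5973+4.6962) = 0.6714
z = 0.4439
Q* = 309.9801 + 0.4439 * 51.3475 = 332.7733

332.7733 units


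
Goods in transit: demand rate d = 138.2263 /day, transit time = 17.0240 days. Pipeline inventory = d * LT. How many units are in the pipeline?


Pipeline = 138.2263 * 17.0240 = 2353.1645

2353.1645 units


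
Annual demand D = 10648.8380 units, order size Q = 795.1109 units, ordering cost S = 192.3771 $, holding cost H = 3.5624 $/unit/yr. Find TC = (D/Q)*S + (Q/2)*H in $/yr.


Ordering cost = D*S/Q = 2576.4866
Holding cost = Q*H/2 = 1416.2515
TC = 2576.4866 + 1416.2515 = 3992.7381

3992.7381 $/yr


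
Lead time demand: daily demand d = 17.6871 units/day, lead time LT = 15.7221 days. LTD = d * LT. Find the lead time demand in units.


LTD = 17.6871 * 15.7221 = 278.0784

278.0784 units


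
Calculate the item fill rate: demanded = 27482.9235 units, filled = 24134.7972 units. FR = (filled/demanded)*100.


FR = 24134.7972 / 27482.9235 * 100 = 87.8174

87.8174%


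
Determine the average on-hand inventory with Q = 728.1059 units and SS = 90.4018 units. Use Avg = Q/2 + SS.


Q/2 = 364.0530
Avg = 364.0530 + 90.4018 = 454.4547

454.4547 units


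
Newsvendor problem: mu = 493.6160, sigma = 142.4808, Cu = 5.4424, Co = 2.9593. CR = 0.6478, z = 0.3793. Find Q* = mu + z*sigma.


CR = Cu/(Cu+Co) = 5.4424/(5.4424+2.9593) = 0.6478
z = 0.3793
Q* = 493.6160 + 0.3793 * 142.4808 = 547.6590

547.6590 units


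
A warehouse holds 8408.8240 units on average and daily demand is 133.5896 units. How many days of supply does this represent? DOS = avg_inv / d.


DOS = 8408.8240 / 133.5896 = 62.9452

62.9452 days


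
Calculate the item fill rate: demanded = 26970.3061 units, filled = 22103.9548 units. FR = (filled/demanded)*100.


FR = 22103.9548 / 26970.3061 * 100 = 81.9566

81.9566%


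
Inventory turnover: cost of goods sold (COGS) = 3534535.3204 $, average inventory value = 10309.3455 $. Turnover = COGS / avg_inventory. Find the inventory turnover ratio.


Turnover = 3534535.3204 / 10309.3455 = 342.8477

342.8477


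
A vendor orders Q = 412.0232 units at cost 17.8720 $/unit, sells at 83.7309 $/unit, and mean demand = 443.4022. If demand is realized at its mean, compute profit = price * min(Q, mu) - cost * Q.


Sales at mu = min(412.0232, 443.4022) = 412.0232
Revenue = 83.7309 * 412.0232 = 34499.0734
Total cost = 17.8720 * 412.0232 = 7363.6786
Profit = 34499.0734 - 7363.6786 = 27135.3947

27135.3947 $


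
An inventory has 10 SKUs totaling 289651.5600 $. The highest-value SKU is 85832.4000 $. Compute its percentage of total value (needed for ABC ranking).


Top item = 85832.4000
Total = 289651.5600
Percentage = 85832.4000 / 289651.5600 * 100 = 29.6330

29.6330%


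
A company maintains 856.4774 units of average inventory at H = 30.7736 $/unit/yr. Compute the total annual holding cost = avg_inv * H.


Cost = 856.4774 * 30.7736 = 26356.8929

26356.8929 $/yr


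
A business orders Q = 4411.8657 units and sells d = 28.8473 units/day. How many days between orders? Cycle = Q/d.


Cycle = 4411.8657 / 28.8473 = 152.9386

152.9386 days


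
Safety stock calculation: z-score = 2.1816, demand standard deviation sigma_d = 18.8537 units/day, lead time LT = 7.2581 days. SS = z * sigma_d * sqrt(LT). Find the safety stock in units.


sqrt(LT) = sqrt(7.2581) = 2.6941
SS = 2.1816 * 18.8537 * 2.6941 = 110.8111

110.8111 units


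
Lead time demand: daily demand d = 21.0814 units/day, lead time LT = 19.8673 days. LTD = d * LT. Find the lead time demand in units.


LTD = 21.0814 * 19.8673 = 418.8305

418.8305 units


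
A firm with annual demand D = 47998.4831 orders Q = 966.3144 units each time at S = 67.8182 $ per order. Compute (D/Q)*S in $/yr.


Number of orders = D/Q = 49.6717
Cost = 49.6717 * 67.8182 = 3368.6456

3368.6456 $/yr


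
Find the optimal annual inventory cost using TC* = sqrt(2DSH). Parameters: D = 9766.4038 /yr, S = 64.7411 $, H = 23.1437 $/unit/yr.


2*D*S*H = 29266954.8448
TC* = sqrt(29266954.8448) = 5409.8942

5409.8942 $/yr


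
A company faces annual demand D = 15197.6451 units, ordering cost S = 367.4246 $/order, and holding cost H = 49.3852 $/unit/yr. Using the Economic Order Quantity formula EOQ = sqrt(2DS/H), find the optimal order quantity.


2*D*S = 2 * 15197.6451 * 367.4246 = 11167977.3436
2*D*S/H = 226140.1664
EOQ = sqrt(226140.1664) = 475.5420

475.5420 units


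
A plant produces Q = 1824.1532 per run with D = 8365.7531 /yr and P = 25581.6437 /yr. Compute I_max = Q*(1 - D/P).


D/P = 0.3270
1 - D/P = 0.6730
I_max = 1824.1532 * 0.6730 = 1227.6155

1227.6155 units


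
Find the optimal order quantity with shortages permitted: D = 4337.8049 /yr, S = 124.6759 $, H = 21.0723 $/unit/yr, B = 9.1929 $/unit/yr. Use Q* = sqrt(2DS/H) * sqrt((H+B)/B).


sqrt(2DS/H) = 226.5611
sqrt((H+B)/B) = 1.8145
Q* = 226.5611 * 1.8145 = 411.0842

411.0842 units


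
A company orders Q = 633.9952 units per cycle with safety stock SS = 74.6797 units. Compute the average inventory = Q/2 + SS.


Q/2 = 316.9976
Avg = 316.9976 + 74.6797 = 391.6773

391.6773 units


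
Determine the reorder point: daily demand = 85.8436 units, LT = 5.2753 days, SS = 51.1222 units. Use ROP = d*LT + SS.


d*LT = 85.8436 * 5.2753 = 452.8507
ROP = 452.8507 + 51.1222 = 503.9729

503.9729 units


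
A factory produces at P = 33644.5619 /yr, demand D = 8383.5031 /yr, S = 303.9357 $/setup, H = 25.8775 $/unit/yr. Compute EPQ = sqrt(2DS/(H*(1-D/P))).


1 - D/P = 1 - 0.2492 = 0.7508
H*(1-D/P) = 19.4294
2DS = 5096091.7663
EPQ = sqrt(262287.8966) = 512.1405

512.1405 units


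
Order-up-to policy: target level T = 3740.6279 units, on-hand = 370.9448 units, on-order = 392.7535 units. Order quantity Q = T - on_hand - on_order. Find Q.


Inventory position = OH + OO = 370.9448 + 392.7535 = 763.6983
Q = 3740.6279 - 763.6983 = 2976.9296

2976.9296 units


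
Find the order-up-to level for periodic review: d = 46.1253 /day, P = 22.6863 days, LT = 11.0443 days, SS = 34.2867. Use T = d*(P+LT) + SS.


P + LT = 33.7306
d*(P+LT) = 46.1253 * 33.7306 = 1555.8340
T = 1555.8340 + 34.2867 = 1590.1207

1590.1207 units


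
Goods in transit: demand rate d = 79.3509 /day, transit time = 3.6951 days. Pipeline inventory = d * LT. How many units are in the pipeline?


Pipeline = 79.3509 * 3.6951 = 293.2095

293.2095 units


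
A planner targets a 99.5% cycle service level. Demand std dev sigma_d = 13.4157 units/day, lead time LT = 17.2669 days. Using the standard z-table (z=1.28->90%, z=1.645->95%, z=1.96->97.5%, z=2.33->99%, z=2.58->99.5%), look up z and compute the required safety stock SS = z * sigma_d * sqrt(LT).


From the table, SL = 99.5% corresponds to z = 2.58
sqrt(LT) = sqrt(17.2669) = 4.1553
SS = 2.58 * 13.4157 * 4.1553 = 143.8269

143.8269 units


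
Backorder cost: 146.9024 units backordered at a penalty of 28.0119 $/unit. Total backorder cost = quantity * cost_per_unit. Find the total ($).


Total = 146.9024 * 28.0119 = 4115.0153

4115.0153 $


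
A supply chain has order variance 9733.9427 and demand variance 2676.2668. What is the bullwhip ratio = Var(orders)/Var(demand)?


BW = 9733.9427 / 2676.2668 = 3.6371

3.6371


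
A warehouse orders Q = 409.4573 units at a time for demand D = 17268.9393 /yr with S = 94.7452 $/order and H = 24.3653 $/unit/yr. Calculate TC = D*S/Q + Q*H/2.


Ordering cost = D*S/Q = 3995.8968
Holding cost = Q*H/2 = 4988.2750
TC = 3995.8968 + 4988.2750 = 8984.1718

8984.1718 $/yr


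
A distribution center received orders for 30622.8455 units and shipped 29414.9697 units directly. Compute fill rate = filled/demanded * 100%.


FR = 29414.9697 / 30622.8455 * 100 = 96.0556

96.0556%


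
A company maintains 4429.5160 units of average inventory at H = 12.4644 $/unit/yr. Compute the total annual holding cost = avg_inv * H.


Cost = 4429.5160 * 12.4644 = 55211.2592

55211.2592 $/yr


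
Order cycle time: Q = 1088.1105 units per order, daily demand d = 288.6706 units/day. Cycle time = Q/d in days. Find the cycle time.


Cycle = 1088.1105 / 288.6706 = 3.7694

3.7694 days


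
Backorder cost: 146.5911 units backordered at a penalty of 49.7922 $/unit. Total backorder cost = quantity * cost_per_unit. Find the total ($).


Total = 146.5911 * 49.7922 = 7299.0934

7299.0934 $


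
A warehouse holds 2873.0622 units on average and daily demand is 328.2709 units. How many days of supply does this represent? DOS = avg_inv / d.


DOS = 2873.0622 / 328.2709 = 8.7521

8.7521 days


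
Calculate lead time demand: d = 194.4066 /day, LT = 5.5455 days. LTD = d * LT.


LTD = 194.4066 * 5.5455 = 1078.0818

1078.0818 units


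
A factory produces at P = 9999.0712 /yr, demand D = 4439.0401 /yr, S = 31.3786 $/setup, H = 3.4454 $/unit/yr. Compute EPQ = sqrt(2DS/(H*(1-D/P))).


1 - D/P = 1 - 0.4439 = 0.5561
H*(1-D/P) = 1.9158
2DS = 278581.7274
EPQ = sqrt(145410.3827) = 381.3271

381.3271 units


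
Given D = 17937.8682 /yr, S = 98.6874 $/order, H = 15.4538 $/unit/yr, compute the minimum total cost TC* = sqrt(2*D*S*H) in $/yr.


2*D*S*H = 54713918.4788
TC* = sqrt(54713918.4788) = 7396.8857

7396.8857 $/yr


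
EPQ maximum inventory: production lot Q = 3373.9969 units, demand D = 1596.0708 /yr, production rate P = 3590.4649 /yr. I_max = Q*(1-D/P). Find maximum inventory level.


D/P = 0.4445
1 - D/P = 0.5555
I_max = 3373.9969 * 0.5555 = 1874.1527

1874.1527 units


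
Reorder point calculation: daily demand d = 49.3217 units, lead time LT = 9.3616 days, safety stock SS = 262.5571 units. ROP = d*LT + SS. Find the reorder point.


d*LT = 49.3217 * 9.3616 = 461.7300
ROP = 461.7300 + 262.5571 = 724.2871

724.2871 units


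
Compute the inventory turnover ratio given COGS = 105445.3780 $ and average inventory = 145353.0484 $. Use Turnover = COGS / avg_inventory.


Turnover = 105445.3780 / 145353.0484 = 0.7254

0.7254


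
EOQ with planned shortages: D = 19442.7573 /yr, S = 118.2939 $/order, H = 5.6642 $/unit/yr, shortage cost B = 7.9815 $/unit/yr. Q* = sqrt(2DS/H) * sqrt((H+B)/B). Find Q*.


sqrt(2DS/H) = 901.1681
sqrt((H+B)/B) = 1.3075
Q* = 901.1681 * 1.3075 = 1178.3151

1178.3151 units


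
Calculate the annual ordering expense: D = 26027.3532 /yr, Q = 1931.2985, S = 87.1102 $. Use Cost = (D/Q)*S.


Number of orders = D/Q = 13.4766
Cost = 13.4766 * 87.1102 = 1173.9500

1173.9500 $/yr


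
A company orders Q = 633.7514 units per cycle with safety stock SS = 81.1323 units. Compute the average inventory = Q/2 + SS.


Q/2 = 316.8757
Avg = 316.8757 + 81.1323 = 398.0080

398.0080 units


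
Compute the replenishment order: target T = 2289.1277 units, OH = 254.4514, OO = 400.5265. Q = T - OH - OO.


Inventory position = OH + OO = 254.4514 + 400.5265 = 654.9779
Q = 2289.1277 - 654.9779 = 1634.1498

1634.1498 units


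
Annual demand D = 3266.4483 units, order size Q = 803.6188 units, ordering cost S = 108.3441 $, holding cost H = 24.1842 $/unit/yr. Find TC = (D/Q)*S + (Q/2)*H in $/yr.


Ordering cost = D*S/Q = 440.3834
Holding cost = Q*H/2 = 9717.4389
TC = 440.3834 + 9717.4389 = 10157.8223

10157.8223 $/yr


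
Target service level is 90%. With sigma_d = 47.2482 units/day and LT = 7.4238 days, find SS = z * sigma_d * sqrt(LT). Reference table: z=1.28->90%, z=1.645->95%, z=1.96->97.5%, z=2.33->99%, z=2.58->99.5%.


From the table, SL = 90% corresponds to z = 1.28
sqrt(LT) = sqrt(7.4238) = 2.7247
SS = 1.28 * 47.2482 * 2.7247 = 164.7815

164.7815 units


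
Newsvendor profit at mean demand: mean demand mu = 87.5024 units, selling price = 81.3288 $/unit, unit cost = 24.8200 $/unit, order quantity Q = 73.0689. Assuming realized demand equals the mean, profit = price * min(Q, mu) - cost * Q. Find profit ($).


Sales at mu = min(73.0689, 87.5024) = 73.0689
Revenue = 81.3288 * 73.0689 = 5942.6060
Total cost = 24.8200 * 73.0689 = 1813.5701
Profit = 5942.6060 - 1813.5701 = 4129.0359

4129.0359 $


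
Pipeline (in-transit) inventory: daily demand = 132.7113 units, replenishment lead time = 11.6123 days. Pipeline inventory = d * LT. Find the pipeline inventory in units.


Pipeline = 132.7113 * 11.6123 = 1541.0834

1541.0834 units


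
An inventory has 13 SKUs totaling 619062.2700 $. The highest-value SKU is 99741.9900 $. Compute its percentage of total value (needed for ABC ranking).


Top item = 99741.9900
Total = 619062.2700
Percentage = 99741.9900 / 619062.2700 * 100 = 16.1118

16.1118%


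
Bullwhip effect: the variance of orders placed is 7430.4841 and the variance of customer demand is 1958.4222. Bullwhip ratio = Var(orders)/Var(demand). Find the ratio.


BW = 7430.4841 / 1958.4222 = 3.7941

3.7941


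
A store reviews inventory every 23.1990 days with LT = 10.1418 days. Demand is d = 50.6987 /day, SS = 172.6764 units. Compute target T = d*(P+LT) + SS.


P + LT = 33.3408
d*(P+LT) = 50.6987 * 33.3408 = 1690.3352
T = 1690.3352 + 172.6764 = 1863.0116

1863.0116 units


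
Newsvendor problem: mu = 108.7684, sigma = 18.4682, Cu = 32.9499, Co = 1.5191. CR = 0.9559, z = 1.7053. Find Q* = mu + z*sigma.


CR = Cu/(Cu+Co) = 32.9499/(32.9499+1.5191) = 0.9559
z = 1.7053
Q* = 108.7684 + 1.7053 * 18.4682 = 140.2622

140.2622 units


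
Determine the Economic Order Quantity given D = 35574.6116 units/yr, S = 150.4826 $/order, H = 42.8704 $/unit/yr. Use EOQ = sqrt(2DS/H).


2*D*S = 2 * 35574.6116 * 150.4826 = 10706720.0951
2*D*S/H = 249746.2141
EOQ = sqrt(249746.2141) = 499.7461

499.7461 units


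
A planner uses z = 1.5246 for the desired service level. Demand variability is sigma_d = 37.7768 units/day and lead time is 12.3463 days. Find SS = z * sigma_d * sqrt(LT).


sqrt(LT) = sqrt(12.3463) = 3.5137
SS = 1.5246 * 37.7768 * 3.5137 = 202.3716

202.3716 units


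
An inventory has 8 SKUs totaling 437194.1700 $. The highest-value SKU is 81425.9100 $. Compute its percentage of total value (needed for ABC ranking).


Top item = 81425.9100
Total = 437194.1700
Percentage = 81425.9100 / 437194.1700 * 100 = 18.6247

18.6247%


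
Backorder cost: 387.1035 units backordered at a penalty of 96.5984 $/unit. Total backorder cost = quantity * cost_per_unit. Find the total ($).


Total = 387.1035 * 96.5984 = 37393.5787

37393.5787 $


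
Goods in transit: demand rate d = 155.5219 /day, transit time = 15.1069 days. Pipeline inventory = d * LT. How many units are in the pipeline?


Pipeline = 155.5219 * 15.1069 = 2349.4538

2349.4538 units


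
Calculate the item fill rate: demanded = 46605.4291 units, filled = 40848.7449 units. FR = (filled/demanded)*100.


FR = 40848.7449 / 46605.4291 * 100 = 87.6480

87.6480%


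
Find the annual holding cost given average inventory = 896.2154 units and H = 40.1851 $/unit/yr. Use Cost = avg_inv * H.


Cost = 896.2154 * 40.1851 = 36014.5055

36014.5055 $/yr
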